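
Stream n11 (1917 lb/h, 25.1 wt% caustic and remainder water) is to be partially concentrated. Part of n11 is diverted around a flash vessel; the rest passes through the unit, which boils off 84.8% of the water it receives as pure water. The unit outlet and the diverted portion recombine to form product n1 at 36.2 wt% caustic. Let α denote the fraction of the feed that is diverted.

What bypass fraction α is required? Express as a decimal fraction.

0.517

All 1917×0.251 = 481.17 lb/h of caustic reaches n1, so n1 = 481.17/0.362 = 1329.2 lb/h and vapour = 587.81 lb/h.
The evaporator receives (1−α)·1917 of feed at 0.749 water and removes 0.848 of that water:
0.848×0.749×(1−α)×1917 = 587.81
(1−α) = 587.81/1217.6 = 0.4828;  α = 0.5172.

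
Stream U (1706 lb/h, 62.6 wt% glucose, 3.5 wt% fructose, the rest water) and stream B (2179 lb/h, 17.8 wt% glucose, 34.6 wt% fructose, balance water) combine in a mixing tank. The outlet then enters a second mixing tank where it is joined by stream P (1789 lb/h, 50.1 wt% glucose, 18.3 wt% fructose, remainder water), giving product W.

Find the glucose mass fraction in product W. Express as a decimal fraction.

0.415

Overall, product flow = 5674 lb/h.
glucose in = 1706×0.626 + 2179×0.178 + 1789×0.501 = 2352.1 lb/h.
glucose fraction in W = 0.415.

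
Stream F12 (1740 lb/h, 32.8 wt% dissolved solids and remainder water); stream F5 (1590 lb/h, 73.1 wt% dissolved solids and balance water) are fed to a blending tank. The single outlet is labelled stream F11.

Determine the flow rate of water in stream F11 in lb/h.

water out = water in = 1740×0.672 + 1590×0.269 = 1597 lb/h.

1597 lb/h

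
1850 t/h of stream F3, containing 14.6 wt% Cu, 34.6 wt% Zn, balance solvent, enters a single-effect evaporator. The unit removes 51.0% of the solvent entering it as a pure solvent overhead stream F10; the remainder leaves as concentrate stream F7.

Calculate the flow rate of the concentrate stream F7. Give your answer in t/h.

solvent entering = 1850×0.508 = 939.8 t/h; overhead removed = 0.510×939.8 = 479.3 t/h.
Concentrate = 1850 − 479.3 = 1370.7 t/h.

1371 t/h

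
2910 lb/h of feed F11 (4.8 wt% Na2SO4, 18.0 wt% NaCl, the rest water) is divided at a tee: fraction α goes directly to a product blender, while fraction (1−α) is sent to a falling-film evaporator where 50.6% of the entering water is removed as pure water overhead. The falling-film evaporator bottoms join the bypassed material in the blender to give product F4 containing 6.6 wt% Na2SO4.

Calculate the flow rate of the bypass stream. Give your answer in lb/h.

878.3 lb/h

All 2910×0.048 = 139.68 lb/h of Na2SO4 reaches F4, so F4 = 139.68/0.066 = 2116.4 lb/h and vapour = 793.64 lb/h.
The evaporator receives (1−α)·2910 of feed at 0.772 water and removes 0.506 of that water:
0.506×0.772×(1−α)×2910 = 793.64
(1−α) = 793.64/1136.7 = 0.6982;  α = 0.3018.
Bypass flow = 0.3018×2910 = 878.33 lb/h.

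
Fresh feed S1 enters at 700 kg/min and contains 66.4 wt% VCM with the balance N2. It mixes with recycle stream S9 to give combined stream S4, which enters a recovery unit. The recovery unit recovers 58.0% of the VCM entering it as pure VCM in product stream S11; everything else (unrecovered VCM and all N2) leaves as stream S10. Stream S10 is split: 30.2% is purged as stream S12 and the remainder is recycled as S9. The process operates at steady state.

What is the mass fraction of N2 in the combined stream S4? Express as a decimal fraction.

0.542

N2 enters only via S1 and leaves only via the purge: 700×0.336 = 0.302×(N2 in S10), and the recovery unit passes all N2, so N2 in S4 = N2 in S10 = 778.81 kg/min.
VCM in S4: m_A = 700×0.664 + (1−0.302)·(1−0.580)·m_A, so m_A = 464.8/0.7068 = 657.57 kg/min.
S4 = 657.57 + 778.81 = 1436.4 kg/min.
N2 fraction in S4 = 778.81/1436.4 = 0.542.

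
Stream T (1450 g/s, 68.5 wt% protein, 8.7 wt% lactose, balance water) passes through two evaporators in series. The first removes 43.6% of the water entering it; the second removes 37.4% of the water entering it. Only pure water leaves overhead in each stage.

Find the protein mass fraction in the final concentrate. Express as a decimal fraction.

0.8035

water in feed = 1450×0.228 = 330.6 g/s.
After stage 1: water left = (1−0.436)×330.6 = 186.46; stream total = 1305.9 g/s.
After stage 2: water left = (1−0.374)×186.46 = 116.72; final concentrate = 1236.1 g/s.
protein fraction = 993.25/1236.1 = 0.8035.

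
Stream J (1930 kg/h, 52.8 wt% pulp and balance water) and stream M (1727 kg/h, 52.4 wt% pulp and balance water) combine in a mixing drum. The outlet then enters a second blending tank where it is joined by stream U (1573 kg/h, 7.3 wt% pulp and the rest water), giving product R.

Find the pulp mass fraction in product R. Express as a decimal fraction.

Overall, product flow = 5230 kg/h.
pulp in = 1930×0.528 + 1727×0.524 + 1573×0.073 = 2038.8 kg/h.
pulp fraction in R = 0.390.

0.390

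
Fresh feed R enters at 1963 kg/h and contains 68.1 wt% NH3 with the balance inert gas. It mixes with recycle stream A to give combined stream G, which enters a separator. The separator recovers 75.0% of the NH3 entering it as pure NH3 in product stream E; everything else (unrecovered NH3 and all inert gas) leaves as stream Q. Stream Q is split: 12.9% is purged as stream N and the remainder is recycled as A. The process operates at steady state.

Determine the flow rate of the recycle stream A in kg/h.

4600 kg/h

inert gas enters only via R and leaves only via the purge: 1963×0.319 = 0.129×(inert gas in Q), and the separator passes all inert gas, so inert gas in G = inert gas in Q = 4854.2 kg/h.
NH3 in G: m_A = 1963×0.681 + (1−0.129)·(1−0.750)·m_A, so m_A = 1336.8/0.7823 = 1708.9 kg/h.
Q = (1−0.750)×1708.9 + 4854.2 = 5281.5 kg/h.
Recycle A = (1−0.129)×5281.5 = 4600.2 kg/h.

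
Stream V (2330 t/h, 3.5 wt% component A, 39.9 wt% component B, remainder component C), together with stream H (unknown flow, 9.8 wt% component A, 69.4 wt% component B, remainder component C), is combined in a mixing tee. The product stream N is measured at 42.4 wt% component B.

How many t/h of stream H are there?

Let H be the unknown flow. Total out = 2330 + H.
component B balance: 929.67 + 0.694·H = 0.424·(2330 + H)
(0.694 − 0.424)·H = 0.424×2330 − 929.67 = 58.25
H = 58.25 / 0.270 = 215.74 t/h

215.7 t/h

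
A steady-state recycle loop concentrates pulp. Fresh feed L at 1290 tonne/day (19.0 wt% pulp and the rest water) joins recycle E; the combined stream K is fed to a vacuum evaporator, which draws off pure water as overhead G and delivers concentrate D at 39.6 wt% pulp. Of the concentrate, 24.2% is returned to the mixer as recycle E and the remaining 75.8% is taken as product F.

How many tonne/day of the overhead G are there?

671.1 tonne/day

Overall pulp balance (none leaves overhead): pulp in fresh feed = pulp in product, i.e. 1290×0.190 = (1−0.242)·D·0.396.
D = 245.1/(0.396×0.758) = 816.54 tonne/day.
Recycle E = 0.242×816.54 = 197.6 tonne/day.
Combined feed K = 1290 + 197.6 = 1487.6 tonne/day.
Overhead G = K − D = 1487.6 − 816.54 = 671.06 tonne/day.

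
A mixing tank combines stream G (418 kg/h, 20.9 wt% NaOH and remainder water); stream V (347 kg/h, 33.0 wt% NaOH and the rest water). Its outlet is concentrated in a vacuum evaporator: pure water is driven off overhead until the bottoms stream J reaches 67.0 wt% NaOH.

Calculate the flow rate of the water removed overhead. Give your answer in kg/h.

NaOH entering = 418×0.209 + 347×0.330 = 201.87 kg/h.
All NaOH reports to J, so J = 201.87/0.670 = 301.3 kg/h.
Total feed = 765 kg/h; overhead = 765 − 301.3 = 463.7 kg/h.

463.7 kg/h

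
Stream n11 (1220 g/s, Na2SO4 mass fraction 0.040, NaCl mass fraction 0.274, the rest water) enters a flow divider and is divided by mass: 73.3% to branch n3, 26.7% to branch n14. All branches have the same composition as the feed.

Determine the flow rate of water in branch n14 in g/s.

223.5 g/s

Branch n14 total = 0.267×1220 = 325.74 g/s.
water in n14 = 0.686×325.74 = 223.46 g/s.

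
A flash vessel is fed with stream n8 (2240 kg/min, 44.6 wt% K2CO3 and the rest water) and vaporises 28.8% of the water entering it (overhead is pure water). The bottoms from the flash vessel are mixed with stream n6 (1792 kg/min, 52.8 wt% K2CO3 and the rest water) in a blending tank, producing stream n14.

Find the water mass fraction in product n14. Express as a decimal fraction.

Vapour removed = 0.288×0.554×2240 = 357.4 kg/min; concentrate = 1882.6 kg/min.
water reaching the mixer = 883.56 (from concentrate) + 1792×0.472 = 1729.4 kg/min.
Product flow = 1882.6 + 1792 = 3674.6 kg/min; water fraction = 0.471.

0.471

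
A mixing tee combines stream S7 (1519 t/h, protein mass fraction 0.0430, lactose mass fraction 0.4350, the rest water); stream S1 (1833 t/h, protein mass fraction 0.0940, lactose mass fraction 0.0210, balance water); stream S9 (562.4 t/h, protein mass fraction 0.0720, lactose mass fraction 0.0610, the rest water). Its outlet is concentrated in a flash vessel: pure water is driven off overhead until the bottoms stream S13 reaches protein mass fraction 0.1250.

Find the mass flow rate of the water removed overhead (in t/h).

1690 t/h

protein entering = 1519×0.043 + 1833×0.094 + 562.4×0.072 = 278.11 t/h.
All protein reports to S13, so S13 = 278.11/0.125 = 2224.9 t/h.
Total feed = 3914.4 t/h; overhead = 3914.4 − 2224.9 = 1689.5 t/h.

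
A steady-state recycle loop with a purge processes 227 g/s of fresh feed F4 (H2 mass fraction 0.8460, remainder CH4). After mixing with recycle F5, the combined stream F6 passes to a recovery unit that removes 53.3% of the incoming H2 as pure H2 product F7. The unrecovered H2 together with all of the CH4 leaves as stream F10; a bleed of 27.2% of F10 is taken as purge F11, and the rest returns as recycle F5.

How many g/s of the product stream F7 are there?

155.1 g/s

H2 in F6: m_A = 227×0.846 + (1−0.272)·(1−0.533)·m_A, so m_A = 192.04/0.6600 = 290.96 g/s.
Product F7 = 0.533×290.96 = 155.08 g/s.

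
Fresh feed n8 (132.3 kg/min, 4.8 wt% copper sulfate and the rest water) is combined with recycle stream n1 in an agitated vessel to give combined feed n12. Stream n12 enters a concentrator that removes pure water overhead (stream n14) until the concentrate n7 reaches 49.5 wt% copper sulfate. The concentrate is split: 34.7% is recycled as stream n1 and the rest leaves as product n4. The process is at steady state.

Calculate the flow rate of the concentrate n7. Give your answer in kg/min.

Overall copper sulfate balance (none leaves overhead): copper sulfate in fresh feed = copper sulfate in product, i.e. 132.3×0.048 = (1−0.347)·n7·0.495.
n7 = 6.3504/(0.495×0.653) = 19.646 kg/min.

19.65 kg/min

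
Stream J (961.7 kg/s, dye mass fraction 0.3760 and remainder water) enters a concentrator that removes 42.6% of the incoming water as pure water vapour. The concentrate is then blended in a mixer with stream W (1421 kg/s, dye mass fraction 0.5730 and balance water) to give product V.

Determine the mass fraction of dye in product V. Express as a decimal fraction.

0.5528

Vapour removed = 0.426×0.624×961.7 = 255.64 kg/s; concentrate = 706.06 kg/s.
dye reaching the mixer = 361.6 (from concentrate) + 1421×0.573 = 1175.8 kg/s.
Product flow = 706.06 + 1421 = 2127.1 kg/s; dye fraction = 0.5528.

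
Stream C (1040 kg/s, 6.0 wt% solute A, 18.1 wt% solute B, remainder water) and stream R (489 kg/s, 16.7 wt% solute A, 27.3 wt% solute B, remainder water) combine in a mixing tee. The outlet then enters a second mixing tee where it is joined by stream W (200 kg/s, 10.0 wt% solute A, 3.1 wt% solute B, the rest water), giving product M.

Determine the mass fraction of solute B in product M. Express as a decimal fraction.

0.1897

Overall, product flow = 1729 kg/s.
solute B in = 1040×0.181 + 489×0.273 + 200×0.031 = 327.94 kg/s.
solute B fraction in M = 0.1897.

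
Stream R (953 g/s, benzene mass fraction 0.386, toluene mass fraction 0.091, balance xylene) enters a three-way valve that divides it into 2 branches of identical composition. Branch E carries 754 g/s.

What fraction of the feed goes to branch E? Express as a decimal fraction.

0.791

Fraction to E = 754/953 = 0.7912.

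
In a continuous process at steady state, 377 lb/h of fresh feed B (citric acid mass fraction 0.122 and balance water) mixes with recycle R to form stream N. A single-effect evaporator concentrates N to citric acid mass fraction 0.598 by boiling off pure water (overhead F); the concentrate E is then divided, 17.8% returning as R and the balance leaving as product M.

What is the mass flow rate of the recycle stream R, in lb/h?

16.66 lb/h

Overall citric acid balance (none leaves overhead): citric acid in fresh feed = citric acid in product, i.e. 377×0.122 = (1−0.178)·E·0.598.
E = 45.994/(0.598×0.822) = 93.568 lb/h.
Recycle R = 0.178×93.568 = 16.655 lb/h.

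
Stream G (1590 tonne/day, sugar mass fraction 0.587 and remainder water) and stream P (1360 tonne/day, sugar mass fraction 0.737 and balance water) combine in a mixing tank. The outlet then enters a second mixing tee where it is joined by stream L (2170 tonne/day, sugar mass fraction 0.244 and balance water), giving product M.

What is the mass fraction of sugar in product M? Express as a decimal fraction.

0.481

Overall, product flow = 5120 tonne/day.
sugar in = 1590×0.587 + 1360×0.737 + 2170×0.244 = 2465.1 tonne/day.
sugar fraction in M = 0.481.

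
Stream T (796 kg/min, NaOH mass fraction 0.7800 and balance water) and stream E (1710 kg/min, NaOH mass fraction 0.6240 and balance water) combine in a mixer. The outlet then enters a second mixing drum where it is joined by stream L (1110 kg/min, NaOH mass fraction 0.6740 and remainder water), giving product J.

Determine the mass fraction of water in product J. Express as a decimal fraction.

Overall, product flow = 3616 kg/min.
water in = 796×0.220 + 1710×0.376 + 1110×0.326 = 1179.9 kg/min.
water fraction in J = 0.3263.

0.3263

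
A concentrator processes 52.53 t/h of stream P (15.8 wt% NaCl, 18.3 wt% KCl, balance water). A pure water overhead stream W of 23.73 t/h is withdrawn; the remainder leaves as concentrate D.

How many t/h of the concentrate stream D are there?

28.8 t/h

Concentrate = 52.53 − 23.73 = 28.8 t/h.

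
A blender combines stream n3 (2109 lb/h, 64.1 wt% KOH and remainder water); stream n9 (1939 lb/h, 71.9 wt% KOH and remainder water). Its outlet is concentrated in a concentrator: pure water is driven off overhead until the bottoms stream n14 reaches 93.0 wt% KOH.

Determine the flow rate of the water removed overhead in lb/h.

1095 lb/h

KOH entering = 2109×0.641 + 1939×0.719 = 2746 lb/h.
All KOH reports to n14, so n14 = 2746/0.930 = 2952.7 lb/h.
Total feed = 4048 lb/h; overhead = 4048 − 2952.7 = 1095.3 lb/h.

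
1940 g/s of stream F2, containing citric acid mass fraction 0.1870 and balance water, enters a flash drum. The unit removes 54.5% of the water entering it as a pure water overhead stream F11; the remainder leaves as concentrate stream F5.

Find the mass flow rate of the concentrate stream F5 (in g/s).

water entering = 1940×0.813 = 1577.2 g/s; overhead removed = 0.545×1577.2 = 859.58 g/s.
Concentrate = 1940 − 859.58 = 1080.4 g/s.

1080 g/s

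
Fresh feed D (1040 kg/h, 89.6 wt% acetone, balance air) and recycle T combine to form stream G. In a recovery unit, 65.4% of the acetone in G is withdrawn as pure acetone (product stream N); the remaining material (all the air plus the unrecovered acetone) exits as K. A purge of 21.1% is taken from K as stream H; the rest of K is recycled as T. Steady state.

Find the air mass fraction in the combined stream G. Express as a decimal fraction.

0.286

air enters only via D and leaves only via the purge: 1040×0.104 = 0.211×(air in K), and the recovery unit passes all air, so air in G = air in K = 512.61 kg/h.
acetone in G: m_A = 1040×0.896 + (1−0.211)·(1−0.654)·m_A, so m_A = 931.84/0.7270 = 1281.8 kg/h.
G = 1281.8 + 512.61 = 1794.4 kg/h.
air fraction in G = 512.61/1794.4 = 0.286.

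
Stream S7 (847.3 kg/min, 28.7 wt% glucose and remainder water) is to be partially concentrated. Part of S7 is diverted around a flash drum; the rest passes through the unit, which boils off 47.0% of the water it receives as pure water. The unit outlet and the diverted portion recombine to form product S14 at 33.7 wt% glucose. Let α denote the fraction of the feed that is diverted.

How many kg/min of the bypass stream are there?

All 847.3×0.287 = 243.18 kg/min of glucose reaches S14, so S14 = 243.18/0.337 = 721.59 kg/min and vapour = 125.71 kg/min.
The evaporator receives (1−α)·847.3 of feed at 0.713 water and removes 0.470 of that water:
0.470×0.713×(1−α)×847.3 = 125.71
(1−α) = 125.71/283.94 = 0.4427;  α = 0.5573.
Bypass flow = 0.5573×847.3 = 472.16 kg/min.

472.2 kg/min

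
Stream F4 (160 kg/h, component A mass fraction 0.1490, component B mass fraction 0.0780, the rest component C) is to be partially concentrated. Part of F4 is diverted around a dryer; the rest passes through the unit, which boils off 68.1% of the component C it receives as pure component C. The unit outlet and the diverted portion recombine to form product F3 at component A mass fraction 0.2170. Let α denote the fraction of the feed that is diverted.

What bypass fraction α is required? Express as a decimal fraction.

All 160×0.149 = 23.84 kg/h of component A reaches F3, so F3 = 23.84/0.217 = 109.86 kg/h and vapour = 50.138 kg/h.
The evaporator receives (1−α)·160 of feed at 0.773 component C and removes 0.681 of that component C:
0.681×0.773×(1−α)×160 = 50.138
(1−α) = 50.138/84.226 = 0.5953;  α = 0.4047.

0.405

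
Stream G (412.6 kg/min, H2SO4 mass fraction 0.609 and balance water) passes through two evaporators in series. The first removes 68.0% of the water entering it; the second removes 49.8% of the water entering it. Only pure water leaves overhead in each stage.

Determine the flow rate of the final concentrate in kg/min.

water in feed = 412.6×0.391 = 161.33 kg/min.
After stage 1: water left = (1−0.680)×161.33 = 51.625; stream total = 302.9 kg/min.
After stage 2: water left = (1−0.498)×51.625 = 25.916; final concentrate = 277.19 kg/min.

277.2 kg/min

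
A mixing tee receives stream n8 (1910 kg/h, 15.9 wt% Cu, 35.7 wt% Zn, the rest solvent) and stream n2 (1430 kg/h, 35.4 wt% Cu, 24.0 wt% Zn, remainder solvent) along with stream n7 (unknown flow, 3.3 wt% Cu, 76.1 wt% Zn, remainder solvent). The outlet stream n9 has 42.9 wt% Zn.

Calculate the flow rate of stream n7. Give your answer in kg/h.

1228 kg/h

Let n7 be the unknown flow. Total out = 3340 + n7.
Zn balance: 1025.1 + 0.761·n7 = 0.429·(3340 + n7)
(0.761 − 0.429)·n7 = 0.429×3340 − 1025.1 = 407.79
n7 = 407.79 / 0.332 = 1228.3 kg/h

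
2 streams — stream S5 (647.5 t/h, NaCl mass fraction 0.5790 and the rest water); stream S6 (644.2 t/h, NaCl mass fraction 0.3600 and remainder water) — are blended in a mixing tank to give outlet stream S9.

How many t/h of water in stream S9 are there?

684.9 t/h

water out = water in = 647.5×0.421 + 644.2×0.640 = 684.89 t/h.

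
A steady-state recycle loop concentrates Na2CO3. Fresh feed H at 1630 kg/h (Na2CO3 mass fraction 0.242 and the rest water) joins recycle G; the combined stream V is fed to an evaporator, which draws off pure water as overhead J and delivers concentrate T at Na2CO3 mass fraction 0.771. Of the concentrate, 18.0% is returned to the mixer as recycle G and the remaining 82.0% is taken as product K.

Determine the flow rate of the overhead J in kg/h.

1118 kg/h

Overall Na2CO3 balance (none leaves overhead): Na2CO3 in fresh feed = Na2CO3 in product, i.e. 1630×0.242 = (1−0.180)·T·0.771.
T = 394.46/(0.771×0.820) = 623.93 kg/h.
Recycle G = 0.180×623.93 = 112.31 kg/h.
Combined feed V = 1630 + 112.31 = 1742.3 kg/h.
Overhead J = V − T = 1742.3 − 623.93 = 1118.4 kg/h.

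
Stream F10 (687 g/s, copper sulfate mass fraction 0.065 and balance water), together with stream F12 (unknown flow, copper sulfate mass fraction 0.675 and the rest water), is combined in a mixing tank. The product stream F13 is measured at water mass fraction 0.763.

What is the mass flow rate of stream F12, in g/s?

Let F12 be the unknown flow. Total out = 687 + F12.
water balance: 642.35 + 0.325·F12 = 0.763·(687 + F12)
(0.325 − 0.763)·F12 = 0.763×687 − 642.35 = -118.16
F12 = -118.16 / -0.438 = 269.78 g/s

269.8 g/s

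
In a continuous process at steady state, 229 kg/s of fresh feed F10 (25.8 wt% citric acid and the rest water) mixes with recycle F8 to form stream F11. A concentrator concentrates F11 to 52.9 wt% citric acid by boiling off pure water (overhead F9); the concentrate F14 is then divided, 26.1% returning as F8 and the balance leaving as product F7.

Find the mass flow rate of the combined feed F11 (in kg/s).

268.4 kg/s

Overall citric acid balance (none leaves overhead): citric acid in fresh feed = citric acid in product, i.e. 229×0.258 = (1−0.261)·F14·0.529.
F14 = 59.082/(0.529×0.739) = 151.13 kg/s.
Recycle F8 = 0.261×151.13 = 39.445 kg/s.
Combined feed F11 = 229 + 39.445 = 268.45 kg/s.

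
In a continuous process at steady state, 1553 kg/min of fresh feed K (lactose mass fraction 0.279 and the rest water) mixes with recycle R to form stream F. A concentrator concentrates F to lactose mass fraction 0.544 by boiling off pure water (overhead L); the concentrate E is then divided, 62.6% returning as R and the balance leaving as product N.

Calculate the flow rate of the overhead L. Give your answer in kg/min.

Overall lactose balance (none leaves overhead): lactose in fresh feed = lactose in product, i.e. 1553×0.279 = (1−0.626)·E·0.544.
E = 433.29/(0.544×0.374) = 2129.6 kg/min.
Recycle R = 0.626×2129.6 = 1333.2 kg/min.
Combined feed F = 1553 + 1333.2 = 2886.2 kg/min.
Overhead L = F − E = 2886.2 − 2129.6 = 756.52 kg/min.

756.5 kg/min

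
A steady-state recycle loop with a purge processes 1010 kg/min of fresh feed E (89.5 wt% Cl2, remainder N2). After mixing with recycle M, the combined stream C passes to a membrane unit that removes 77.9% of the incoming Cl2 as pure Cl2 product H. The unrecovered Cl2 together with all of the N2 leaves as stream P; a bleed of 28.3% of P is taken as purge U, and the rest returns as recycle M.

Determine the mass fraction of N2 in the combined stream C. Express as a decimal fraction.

N2 enters only via E and leaves only via the purge: 1010×0.105 = 0.283×(N2 in P), and the membrane unit passes all N2, so N2 in C = N2 in P = 374.73 kg/min.
Cl2 in C: m_A = 1010×0.895 + (1−0.283)·(1−0.779)·m_A, so m_A = 903.95/0.8415 = 1074.2 kg/min.
C = 1074.2 + 374.73 = 1448.9 kg/min.
N2 fraction in C = 374.73/1448.9 = 0.259.

0.259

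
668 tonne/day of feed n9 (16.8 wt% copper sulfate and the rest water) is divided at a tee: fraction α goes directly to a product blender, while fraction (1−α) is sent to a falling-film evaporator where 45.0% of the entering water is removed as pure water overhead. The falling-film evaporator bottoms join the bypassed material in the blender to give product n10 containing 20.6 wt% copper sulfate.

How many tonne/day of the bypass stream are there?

338.9 tonne/day

All 668×0.168 = 112.22 tonne/day of copper sulfate reaches n10, so n10 = 112.22/0.206 = 544.78 tonne/day and vapour = 123.22 tonne/day.
The evaporator receives (1−α)·668 of feed at 0.832 water and removes 0.450 of that water:
0.450×0.832×(1−α)×668 = 123.22
(1−α) = 123.22/250.1 = 0.4927;  α = 0.5073.
Bypass flow = 0.5073×668 = 338.88 tonne/day.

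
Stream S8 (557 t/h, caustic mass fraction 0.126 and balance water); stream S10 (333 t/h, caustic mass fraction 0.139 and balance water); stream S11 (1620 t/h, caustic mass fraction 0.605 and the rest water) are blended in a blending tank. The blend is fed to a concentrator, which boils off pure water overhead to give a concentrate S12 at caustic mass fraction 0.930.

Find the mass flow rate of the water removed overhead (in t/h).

1331 t/h

caustic entering = 557×0.126 + 333×0.139 + 1620×0.605 = 1096.6 t/h.
All caustic reports to S12, so S12 = 1096.6/0.930 = 1179.1 t/h.
Total feed = 2510 t/h; overhead = 2510 − 1179.1 = 1330.9 t/h.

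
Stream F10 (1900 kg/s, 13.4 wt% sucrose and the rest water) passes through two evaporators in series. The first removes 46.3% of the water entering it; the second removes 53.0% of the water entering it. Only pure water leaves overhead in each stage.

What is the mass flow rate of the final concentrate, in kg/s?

669.9 kg/s

water in feed = 1900×0.866 = 1645.4 kg/s.
After stage 1: water left = (1−0.463)×1645.4 = 883.58; stream total = 1138.2 kg/s.
After stage 2: water left = (1−0.530)×883.58 = 415.28; final concentrate = 669.88 kg/s.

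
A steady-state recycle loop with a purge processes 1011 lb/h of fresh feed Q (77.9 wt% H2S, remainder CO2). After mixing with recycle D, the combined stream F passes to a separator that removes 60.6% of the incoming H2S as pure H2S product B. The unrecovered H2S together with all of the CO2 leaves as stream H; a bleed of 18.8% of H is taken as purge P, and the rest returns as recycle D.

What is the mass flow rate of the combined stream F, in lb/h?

2347 lb/h

CO2 enters only via Q and leaves only via the purge: 1011×0.221 = 0.188×(CO2 in H), and the separator passes all CO2, so CO2 in F = CO2 in H = 1188.5 lb/h.
H2S in F: m_A = 1011×0.779 + (1−0.188)·(1−0.606)·m_A, so m_A = 787.57/0.6801 = 1158.1 lb/h.
F = 1158.1 + 1188.5 = 2346.5 lb/h.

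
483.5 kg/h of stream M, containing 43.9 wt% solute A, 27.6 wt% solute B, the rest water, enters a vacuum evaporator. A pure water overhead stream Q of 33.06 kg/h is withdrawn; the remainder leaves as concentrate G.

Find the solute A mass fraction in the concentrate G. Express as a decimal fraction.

solute A is not removed: 483.5×0.439 = 212.26 kg/h of solute A enters G.
Concentrate = 483.5 − 33.06 = 450.44 kg/h.
Mass fraction = 212.26/450.44 = 0.471.

0.471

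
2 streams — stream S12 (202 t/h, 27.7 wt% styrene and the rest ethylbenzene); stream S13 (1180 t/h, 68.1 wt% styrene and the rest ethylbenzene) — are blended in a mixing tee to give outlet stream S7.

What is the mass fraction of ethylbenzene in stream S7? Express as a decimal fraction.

Total flow out = 202 + 1180 = 1382 t/h.
ethylbenzene in = 202×0.723 + 1180×0.319 = 522.47 t/h.
ethylbenzene mass fraction in S7 = 522.47/1382 = 0.378.

0.378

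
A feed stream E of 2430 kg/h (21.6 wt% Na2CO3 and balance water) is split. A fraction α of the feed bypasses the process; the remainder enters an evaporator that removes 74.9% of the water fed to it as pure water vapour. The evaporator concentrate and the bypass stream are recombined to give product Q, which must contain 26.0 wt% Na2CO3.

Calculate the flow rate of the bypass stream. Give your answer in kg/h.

All 2430×0.216 = 524.88 kg/h of Na2CO3 reaches Q, so Q = 524.88/0.260 = 2018.8 kg/h and vapour = 411.23 kg/h.
The evaporator receives (1−α)·2430 of feed at 0.784 water and removes 0.749 of that water:
0.749×0.784×(1−α)×2430 = 411.23
(1−α) = 411.23/1426.9 = 0.2882;  α = 0.7118.
Bypass flow = 0.7118×2430 = 1729.7 kg/h.

1730 kg/h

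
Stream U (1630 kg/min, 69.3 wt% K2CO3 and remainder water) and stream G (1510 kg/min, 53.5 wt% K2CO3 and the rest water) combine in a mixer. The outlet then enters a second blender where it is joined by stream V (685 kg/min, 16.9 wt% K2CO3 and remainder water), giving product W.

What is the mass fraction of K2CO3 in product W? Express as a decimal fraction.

Overall, product flow = 3825 kg/min.
K2CO3 in = 1630×0.693 + 1510×0.535 + 685×0.169 = 2053.2 kg/min.
K2CO3 fraction in W = 0.537.

0.537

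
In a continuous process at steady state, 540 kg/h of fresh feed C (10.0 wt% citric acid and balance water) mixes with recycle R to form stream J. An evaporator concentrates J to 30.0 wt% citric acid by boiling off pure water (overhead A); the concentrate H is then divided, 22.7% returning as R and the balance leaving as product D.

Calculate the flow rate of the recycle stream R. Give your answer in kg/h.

Overall citric acid balance (none leaves overhead): citric acid in fresh feed = citric acid in product, i.e. 540×0.100 = (1−0.227)·H·0.300.
H = 54/(0.300×0.773) = 232.86 kg/h.
Recycle R = 0.227×232.86 = 52.859 kg/h.

52.86 kg/h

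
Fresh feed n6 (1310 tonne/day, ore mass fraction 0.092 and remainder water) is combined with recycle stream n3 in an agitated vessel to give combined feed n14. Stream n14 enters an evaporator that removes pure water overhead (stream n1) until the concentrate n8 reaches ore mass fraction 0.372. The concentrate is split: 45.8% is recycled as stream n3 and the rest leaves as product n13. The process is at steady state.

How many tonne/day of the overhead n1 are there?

986 tonne/day

Overall ore balance (none leaves overhead): ore in fresh feed = ore in product, i.e. 1310×0.092 = (1−0.458)·n8·0.372.
n8 = 120.52/(0.372×0.542) = 597.75 tonne/day.
Recycle n3 = 0.458×597.75 = 273.77 tonne/day.
Combined feed n14 = 1310 + 273.77 = 1583.8 tonne/day.
Overhead n1 = n14 − n8 = 1583.8 − 597.75 = 986.02 tonne/day.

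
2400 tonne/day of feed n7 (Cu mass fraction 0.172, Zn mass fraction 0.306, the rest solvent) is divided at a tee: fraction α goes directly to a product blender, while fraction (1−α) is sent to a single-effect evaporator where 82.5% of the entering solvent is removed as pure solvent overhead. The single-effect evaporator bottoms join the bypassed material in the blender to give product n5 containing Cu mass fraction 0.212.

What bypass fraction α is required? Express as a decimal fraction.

0.562

All 2400×0.172 = 412.8 tonne/day of Cu reaches n5, so n5 = 412.8/0.212 = 1947.2 tonne/day and vapour = 452.83 tonne/day.
The evaporator receives (1−α)·2400 of feed at 0.522 solvent and removes 0.825 of that solvent:
0.825×0.522×(1−α)×2400 = 452.83
(1−α) = 452.83/1033.6 = 0.4381;  α = 0.5619.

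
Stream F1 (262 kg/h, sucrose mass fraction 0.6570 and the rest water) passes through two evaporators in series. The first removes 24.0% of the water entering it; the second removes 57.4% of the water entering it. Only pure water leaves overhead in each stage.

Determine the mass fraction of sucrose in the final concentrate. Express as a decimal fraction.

0.8554

water in feed = 262×0.343 = 89.866 kg/h.
After stage 1: water left = (1−0.240)×89.866 = 68.298; stream total = 240.43 kg/h.
After stage 2: water left = (1−0.574)×68.298 = 29.095; final concentrate = 201.23 kg/h.
sucrose fraction = 172.13/201.23 = 0.8554.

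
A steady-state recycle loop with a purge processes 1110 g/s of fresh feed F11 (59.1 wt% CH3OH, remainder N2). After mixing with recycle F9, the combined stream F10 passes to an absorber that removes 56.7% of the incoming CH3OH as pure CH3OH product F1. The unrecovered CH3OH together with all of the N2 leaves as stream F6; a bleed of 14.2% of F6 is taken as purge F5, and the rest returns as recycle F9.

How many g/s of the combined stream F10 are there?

N2 enters only via F11 and leaves only via the purge: 1110×0.409 = 0.142×(N2 in F6), and the absorber passes all N2, so N2 in F10 = N2 in F6 = 3197.1 g/s.
CH3OH in F10: m_A = 1110×0.591 + (1−0.142)·(1−0.567)·m_A, so m_A = 656.01/0.6285 = 1043.8 g/s.
F10 = 1043.8 + 3197.1 = 4240.9 g/s.

4241 g/s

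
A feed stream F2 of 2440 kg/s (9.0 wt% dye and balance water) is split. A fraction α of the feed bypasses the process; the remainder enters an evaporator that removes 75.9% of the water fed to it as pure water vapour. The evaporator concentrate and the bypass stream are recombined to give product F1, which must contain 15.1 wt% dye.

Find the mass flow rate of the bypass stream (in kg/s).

1013 kg/s

All 2440×0.090 = 219.6 kg/s of dye reaches F1, so F1 = 219.6/0.151 = 1454.3 kg/s and vapour = 985.7 kg/s.
The evaporator receives (1−α)·2440 of feed at 0.910 water and removes 0.759 of that water:
0.759×0.910×(1−α)×2440 = 985.7
(1−α) = 985.7/1685.3 = 0.5849;  α = 0.4151.
Bypass flow = 0.4151×2440 = 1012.9 kg/s.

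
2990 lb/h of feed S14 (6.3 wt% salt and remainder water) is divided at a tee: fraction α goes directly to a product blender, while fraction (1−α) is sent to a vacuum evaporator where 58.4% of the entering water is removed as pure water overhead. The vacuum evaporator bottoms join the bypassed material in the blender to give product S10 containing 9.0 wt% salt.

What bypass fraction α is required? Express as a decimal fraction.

All 2990×0.063 = 188.37 lb/h of salt reaches S10, so S10 = 188.37/0.090 = 2093 lb/h and vapour = 897 lb/h.
The evaporator receives (1−α)·2990 of feed at 0.937 water and removes 0.584 of that water:
0.584×0.937×(1−α)×2990 = 897
(1−α) = 897/1636.2 = 0.5482;  α = 0.4518.

0.452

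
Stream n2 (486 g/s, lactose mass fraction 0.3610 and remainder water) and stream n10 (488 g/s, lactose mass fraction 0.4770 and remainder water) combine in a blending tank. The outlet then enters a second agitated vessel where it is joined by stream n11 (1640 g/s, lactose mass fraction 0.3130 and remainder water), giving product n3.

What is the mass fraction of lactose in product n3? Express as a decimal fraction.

0.3525

Overall, product flow = 2614 g/s.
lactose in = 486×0.361 + 488×0.477 + 1640×0.313 = 921.54 g/s.
lactose fraction in n3 = 0.3525.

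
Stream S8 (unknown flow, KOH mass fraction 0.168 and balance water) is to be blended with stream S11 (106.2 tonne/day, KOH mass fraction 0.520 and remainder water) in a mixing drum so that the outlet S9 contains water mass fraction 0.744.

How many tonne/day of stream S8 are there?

Let S8 be the unknown flow. Total out = 106.2 + S8.
water balance: 50.976 + 0.832·S8 = 0.744·(106.2 + S8)
(0.832 − 0.744)·S8 = 0.744×106.2 − 50.976 = 28.037
S8 = 28.037 / 0.088 = 318.6 tonne/day

318.6 tonne/day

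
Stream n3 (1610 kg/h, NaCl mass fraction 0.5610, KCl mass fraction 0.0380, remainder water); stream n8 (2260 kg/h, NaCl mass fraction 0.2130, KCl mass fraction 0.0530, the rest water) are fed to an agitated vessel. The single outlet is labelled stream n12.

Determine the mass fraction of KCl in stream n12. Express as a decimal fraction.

Total flow out = 1610 + 2260 = 3870 kg/h.
KCl in = 1610×0.038 + 2260×0.053 = 180.96 kg/h.
KCl mass fraction in n12 = 180.96/3870 = 0.0468.

0.0468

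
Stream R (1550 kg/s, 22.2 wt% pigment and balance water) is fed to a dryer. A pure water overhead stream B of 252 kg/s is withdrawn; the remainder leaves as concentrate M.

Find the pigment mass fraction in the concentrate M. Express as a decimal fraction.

0.265

pigment is not removed: 1550×0.222 = 344.1 kg/s of pigment enters M.
Concentrate = 1550 − 252 = 1298 kg/s.
Mass fraction = 344.1/1298 = 0.265.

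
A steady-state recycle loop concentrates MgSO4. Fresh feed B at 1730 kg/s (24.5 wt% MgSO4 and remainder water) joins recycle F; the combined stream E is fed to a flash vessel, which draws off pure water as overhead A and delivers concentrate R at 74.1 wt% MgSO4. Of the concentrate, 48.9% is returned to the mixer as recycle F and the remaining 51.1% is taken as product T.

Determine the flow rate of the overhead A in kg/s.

Overall MgSO4 balance (none leaves overhead): MgSO4 in fresh feed = MgSO4 in product, i.e. 1730×0.245 = (1−0.489)·R·0.741.
R = 423.85/(0.741×0.511) = 1119.4 kg/s.
Recycle F = 0.489×1119.4 = 547.37 kg/s.
Combined feed E = 1730 + 547.37 = 2277.4 kg/s.
Overhead A = E − R = 2277.4 − 1119.4 = 1158 kg/s.

1158 kg/s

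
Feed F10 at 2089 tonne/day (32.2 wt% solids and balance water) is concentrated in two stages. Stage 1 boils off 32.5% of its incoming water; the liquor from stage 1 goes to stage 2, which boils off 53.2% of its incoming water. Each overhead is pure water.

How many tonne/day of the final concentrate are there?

1120 tonne/day

water in feed = 2089×0.678 = 1416.3 tonne/day.
After stage 1: water left = (1−0.325)×1416.3 = 956.03; stream total = 1628.7 tonne/day.
After stage 2: water left = (1−0.532)×956.03 = 447.42; final concentrate = 1120.1 tonne/day.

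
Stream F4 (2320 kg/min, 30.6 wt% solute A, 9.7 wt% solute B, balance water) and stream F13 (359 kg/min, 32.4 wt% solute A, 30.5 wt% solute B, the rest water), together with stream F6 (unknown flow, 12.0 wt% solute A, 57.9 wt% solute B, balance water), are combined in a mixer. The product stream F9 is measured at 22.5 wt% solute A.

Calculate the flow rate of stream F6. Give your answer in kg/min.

Let F6 be the unknown flow. Total out = 2679 + F6.
solute A balance: 826.24 + 0.120·F6 = 0.225·(2679 + F6)
(0.120 − 0.225)·F6 = 0.225×2679 − 826.24 = -223.46
F6 = -223.46 / -0.105 = 2128.2 kg/min

2128 kg/min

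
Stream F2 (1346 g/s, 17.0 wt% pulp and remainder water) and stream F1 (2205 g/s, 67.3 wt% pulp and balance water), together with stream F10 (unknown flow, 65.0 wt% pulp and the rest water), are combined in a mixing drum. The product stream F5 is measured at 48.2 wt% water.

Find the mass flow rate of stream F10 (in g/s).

Let F10 be the unknown flow. Total out = 3551 + F10.
water balance: 1838.2 + 0.350·F10 = 0.482·(3551 + F10)
(0.350 − 0.482)·F10 = 0.482×3551 − 1838.2 = -126.63
F10 = -126.63 / -0.132 = 959.34 g/s

959.3 g/s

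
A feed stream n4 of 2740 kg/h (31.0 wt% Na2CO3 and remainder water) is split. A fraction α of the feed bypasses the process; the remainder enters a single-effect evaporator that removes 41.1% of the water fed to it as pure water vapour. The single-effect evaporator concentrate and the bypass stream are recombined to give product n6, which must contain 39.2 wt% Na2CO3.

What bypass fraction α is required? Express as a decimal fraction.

0.262

All 2740×0.310 = 849.4 kg/h of Na2CO3 reaches n6, so n6 = 849.4/0.392 = 2166.8 kg/h and vapour = 573.16 kg/h.
The evaporator receives (1−α)·2740 of feed at 0.690 water and removes 0.411 of that water:
0.411×0.690×(1−α)×2740 = 573.16
(1−α) = 573.16/777.04 = 0.7376;  α = 0.2624.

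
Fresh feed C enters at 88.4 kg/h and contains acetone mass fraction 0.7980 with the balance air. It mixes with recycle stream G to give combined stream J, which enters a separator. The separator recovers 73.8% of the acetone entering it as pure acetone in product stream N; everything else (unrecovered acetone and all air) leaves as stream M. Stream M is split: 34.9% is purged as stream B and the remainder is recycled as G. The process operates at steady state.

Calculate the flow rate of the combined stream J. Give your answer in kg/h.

136.2 kg/h

air enters only via C and leaves only via the purge: 88.4×0.202 = 0.349×(air in M), and the separator passes all air, so air in J = air in M = 51.166 kg/h.
acetone in J: m_A = 88.4×0.798 + (1−0.349)·(1−0.738)·m_A, so m_A = 70.543/0.8294 = 85.049 kg/h.
J = 85.049 + 51.166 = 136.22 kg/h.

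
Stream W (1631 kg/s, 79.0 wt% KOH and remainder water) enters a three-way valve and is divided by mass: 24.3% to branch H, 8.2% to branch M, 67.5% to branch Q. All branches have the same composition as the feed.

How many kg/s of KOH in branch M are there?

105.7 kg/s

Branch M total = 0.082×1631 = 133.74 kg/s.
KOH in M = 0.790×133.74 = 105.66 kg/s.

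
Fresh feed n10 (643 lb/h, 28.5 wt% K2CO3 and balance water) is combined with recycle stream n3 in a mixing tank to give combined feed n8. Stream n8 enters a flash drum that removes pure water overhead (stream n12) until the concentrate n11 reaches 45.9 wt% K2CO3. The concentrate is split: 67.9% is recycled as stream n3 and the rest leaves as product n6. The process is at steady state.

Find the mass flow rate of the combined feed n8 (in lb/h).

Overall K2CO3 balance (none leaves overhead): K2CO3 in fresh feed = K2CO3 in product, i.e. 643×0.285 = (1−0.679)·n11·0.459.
n11 = 183.25/(0.459×0.321) = 1243.8 lb/h.
Recycle n3 = 0.679×1243.8 = 844.52 lb/h.
Combined feed n8 = 643 + 844.52 = 1487.5 lb/h.

1488 lb/h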